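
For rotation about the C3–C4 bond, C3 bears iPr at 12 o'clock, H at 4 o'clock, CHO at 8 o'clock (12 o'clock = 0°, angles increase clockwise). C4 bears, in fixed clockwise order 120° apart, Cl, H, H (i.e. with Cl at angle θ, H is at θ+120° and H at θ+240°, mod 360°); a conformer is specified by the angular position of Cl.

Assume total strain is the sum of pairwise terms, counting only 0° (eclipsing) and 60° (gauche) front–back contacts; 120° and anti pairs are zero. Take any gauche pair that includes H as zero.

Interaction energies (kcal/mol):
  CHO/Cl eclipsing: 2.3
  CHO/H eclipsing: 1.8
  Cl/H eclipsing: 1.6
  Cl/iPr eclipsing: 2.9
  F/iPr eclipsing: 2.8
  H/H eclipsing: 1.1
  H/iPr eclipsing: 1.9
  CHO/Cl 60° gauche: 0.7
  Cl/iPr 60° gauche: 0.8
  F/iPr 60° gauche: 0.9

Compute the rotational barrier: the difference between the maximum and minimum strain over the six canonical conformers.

5.1 kcal/mol

Cl at 0° (eclipsed): iPr(0°)/Cl(0°) eclipsed 2.9; H(120°)/H(120°) eclipsed 1.1; CHO(240°)/H(240°) eclipsed 1.8 → 5.8 kcal/mol.
Cl at 60° (staggered): iPr(0°)/Cl(60°) gauche 0.8 → 0.8 kcal/mol.
Cl at 120° (eclipsed): iPr(0°)/H(0°) eclipsed 1.9; H(120°)/Cl(120°) eclipsed 1.6; CHO(240°)/H(240°) eclipsed 1.8 → 5.3 kcal/mol.
Cl at 180° (staggered): CHO(240°)/Cl(180°) gauche 0.7 → 0.7 kcal/mol.
Cl at 240° (eclipsed): iPr(0°)/H(0°) eclipsed 1.9; H(120°)/H(120°) eclipsed 1.1; CHO(240°)/Cl(240°) eclipsed 2.3 → 5.3 kcal/mol.
Cl at 300° (staggered): iPr(0°)/Cl(300°) gauche 0.8; CHO(240°)/Cl(300°) gauche 0.7 → 1.5 kcal/mol.
Max at 0° (5.8 kcal/mol), min at 180° (0.7 kcal/mol); barrier = 5.1 kcal/mol.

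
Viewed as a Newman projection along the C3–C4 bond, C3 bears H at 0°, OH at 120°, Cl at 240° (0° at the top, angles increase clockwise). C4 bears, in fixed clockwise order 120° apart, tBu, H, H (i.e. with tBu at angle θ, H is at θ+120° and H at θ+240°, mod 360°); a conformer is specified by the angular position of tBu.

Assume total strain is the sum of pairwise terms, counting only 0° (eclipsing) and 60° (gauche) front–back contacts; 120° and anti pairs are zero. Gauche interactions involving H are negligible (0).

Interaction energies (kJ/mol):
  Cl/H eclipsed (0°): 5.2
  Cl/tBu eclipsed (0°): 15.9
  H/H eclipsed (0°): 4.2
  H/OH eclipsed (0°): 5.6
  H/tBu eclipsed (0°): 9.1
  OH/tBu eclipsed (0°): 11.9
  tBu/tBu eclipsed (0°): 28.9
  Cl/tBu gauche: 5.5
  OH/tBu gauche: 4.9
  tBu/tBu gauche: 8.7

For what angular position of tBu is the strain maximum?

tBu at 0° (eclipsed): H(0°)/tBu(0°) eclipsed 9.1; OH(120°)/H(120°) eclipsed 5.6; Cl(240°)/H(240°) eclipsed 5.2 → 19.9 kJ/mol.
tBu at 60° (staggered): OH(120°)/tBu(60°) gauche 4.9 → 4.9 kJ/mol.
tBu at 120° (eclipsed): H(0°)/H(0°) eclipsed 4.2; OH(120°)/tBu(120°) eclipsed 11.9; Cl(240°)/H(240°) eclipsed 5.2 → 21.3 kJ/mol.
tBu at 180° (staggered): OH(120°)/tBu(180°) gauche 4.9; Cl(240°)/tBu(180°) gauche 5.5 → 10.4 kJ/mol.
tBu at 240° (eclipsed): H(0°)/H(0°) eclipsed 4.2; OH(120°)/H(120°) eclipsed 5.6; Cl(240°)/tBu(240°) eclipsed 15.9 → 25.7 kJ/mol.
tBu at 300° (staggered): Cl(240°)/tBu(300°) gauche 5.5 → 5.5 kJ/mol.
The maximum (25.7 kJ/mol) occurs with tBu at 240°.

240°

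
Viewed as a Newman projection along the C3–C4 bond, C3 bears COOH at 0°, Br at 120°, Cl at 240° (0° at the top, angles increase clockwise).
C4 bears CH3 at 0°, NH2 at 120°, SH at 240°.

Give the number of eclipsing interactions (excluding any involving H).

3

Non-H eclipsing pairs: COOH(0°)/CH3(0°); Br(120°)/NH2(120°); Cl(240°)/SH(240°) — 3 interactions.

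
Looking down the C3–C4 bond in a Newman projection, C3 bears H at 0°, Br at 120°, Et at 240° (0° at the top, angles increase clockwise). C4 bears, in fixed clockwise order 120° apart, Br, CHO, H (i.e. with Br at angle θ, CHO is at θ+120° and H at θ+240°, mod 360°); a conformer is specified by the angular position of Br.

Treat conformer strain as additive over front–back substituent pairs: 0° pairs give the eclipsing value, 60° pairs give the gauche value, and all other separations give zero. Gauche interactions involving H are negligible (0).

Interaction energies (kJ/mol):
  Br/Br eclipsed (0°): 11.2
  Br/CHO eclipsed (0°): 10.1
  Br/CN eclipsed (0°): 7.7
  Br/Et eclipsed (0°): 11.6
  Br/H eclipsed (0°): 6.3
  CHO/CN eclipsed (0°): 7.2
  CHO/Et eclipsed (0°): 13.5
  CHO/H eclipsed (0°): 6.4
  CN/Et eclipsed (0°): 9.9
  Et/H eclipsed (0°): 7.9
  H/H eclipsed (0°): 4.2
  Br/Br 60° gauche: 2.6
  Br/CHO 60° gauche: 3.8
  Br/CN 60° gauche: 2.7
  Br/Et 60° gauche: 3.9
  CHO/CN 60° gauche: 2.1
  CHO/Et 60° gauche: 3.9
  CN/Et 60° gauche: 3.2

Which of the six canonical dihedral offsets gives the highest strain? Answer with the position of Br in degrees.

120°

Br at 0° (eclipsed): H–Br eclipsed, Br–CHO eclipsed, Et–H eclipsed; 6.3 + 10.1 + 7.9 = 24.3 kJ/mol.
Br at 60° (staggered): Br–Br gauche, Br–CHO gauche, Et–CHO gauche; 2.6 + 3.8 + 3.9 = 10.3 kJ/mol.
Br at 120° (eclipsed): H–H eclipsed, Br–Br eclipsed, Et–CHO eclipsed; 4.2 + 11.2 + 13.5 = 28.9 kJ/mol.
Br at 180° (staggered): Br–Br gauche, Et–Br gauche, Et–CHO gauche; 2.6 + 3.9 + 3.9 = 10.4 kJ/mol.
Br at 240° (eclipsed): H–CHO eclipsed, Br–H eclipsed, Et–Br eclipsed; 6.4 + 6.3 + 11.6 = 24.3 kJ/mol.
Br at 300° (staggered): Br–CHO gauche, Et–Br gauche; 3.8 + 3.9 = 7.7 kJ/mol.
The maximum (28.9 kJ/mol) occurs with Br at 120°.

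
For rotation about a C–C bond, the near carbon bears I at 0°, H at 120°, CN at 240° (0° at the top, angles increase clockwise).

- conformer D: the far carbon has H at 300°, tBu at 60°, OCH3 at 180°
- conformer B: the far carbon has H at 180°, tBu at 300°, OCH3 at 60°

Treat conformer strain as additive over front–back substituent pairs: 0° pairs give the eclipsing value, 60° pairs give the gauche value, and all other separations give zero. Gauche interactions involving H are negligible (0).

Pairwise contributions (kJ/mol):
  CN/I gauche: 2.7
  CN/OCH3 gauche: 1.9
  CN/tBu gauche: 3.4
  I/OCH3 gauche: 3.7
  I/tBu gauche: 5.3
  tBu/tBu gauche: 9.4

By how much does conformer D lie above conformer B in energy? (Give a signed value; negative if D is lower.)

D (staggered): I(0°)/tBu(60°) gauche 5.3; CN(240°)/OCH3(180°) gauche 1.9 → 7.2 kJ/mol.
B (staggered): I(0°)/tBu(300°) gauche 5.3; I(0°)/OCH3(60°) gauche 3.7; CN(240°)/tBu(300°) gauche 3.4 → 12.4 kJ/mol.
E(D) − E(B) = 7.2 − 12.4 = -5.2 kJ/mol.

-5.2 kJ/mol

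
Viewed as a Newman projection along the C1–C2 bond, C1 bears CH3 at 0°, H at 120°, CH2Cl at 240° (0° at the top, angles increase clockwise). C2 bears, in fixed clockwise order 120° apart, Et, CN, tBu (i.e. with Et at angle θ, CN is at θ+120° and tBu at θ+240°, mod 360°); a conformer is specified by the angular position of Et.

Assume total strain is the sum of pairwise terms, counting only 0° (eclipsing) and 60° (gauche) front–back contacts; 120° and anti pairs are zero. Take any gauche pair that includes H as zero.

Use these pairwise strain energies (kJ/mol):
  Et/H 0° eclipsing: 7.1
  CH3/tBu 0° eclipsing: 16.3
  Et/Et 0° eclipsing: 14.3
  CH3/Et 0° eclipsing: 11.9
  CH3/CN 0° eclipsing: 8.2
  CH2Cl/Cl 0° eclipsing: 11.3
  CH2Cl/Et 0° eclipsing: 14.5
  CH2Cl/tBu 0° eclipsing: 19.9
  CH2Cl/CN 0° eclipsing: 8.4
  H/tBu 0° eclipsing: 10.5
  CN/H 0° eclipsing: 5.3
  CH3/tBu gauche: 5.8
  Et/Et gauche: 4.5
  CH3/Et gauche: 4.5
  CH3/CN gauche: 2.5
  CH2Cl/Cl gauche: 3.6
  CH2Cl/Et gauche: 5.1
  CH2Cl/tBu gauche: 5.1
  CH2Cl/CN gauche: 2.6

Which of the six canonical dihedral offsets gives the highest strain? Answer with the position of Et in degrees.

0°

Et at 0° is eclipsed. CH3 at 0° is eclipsed with Et at 0° (11.9); H at 120° is eclipsed with CN at 120° (5.3); CH2Cl at 240° is eclipsed with tBu at 240° (19.9). Total 37.1 kJ/mol.
Et at 60° is staggered. CH3 at 0° is gauche with Et at 60° (4.5); CH3 at 0° is gauche with tBu at 300° (5.8); CH2Cl at 240° is gauche with CN at 180° (2.6); CH2Cl at 240° is gauche with tBu at 300° (5.1). Total 18.0 kJ/mol.
Et at 120° is eclipsed. CH3 at 0° is eclipsed with tBu at 0° (16.3); H at 120° is eclipsed with Et at 120° (7.1); CH2Cl at 240° is eclipsed with CN at 240° (8.4). Total 31.8 kJ/mol.
Et at 180° is staggered. CH3 at 0° is gauche with CN at 300° (2.5); CH3 at 0° is gauche with tBu at 60° (5.8); CH2Cl at 240° is gauche with Et at 180° (5.1); CH2Cl at 240° is gauche with CN at 300° (2.6). Total 16.0 kJ/mol.
Et at 240° is eclipsed. CH3 at 0° is eclipsed with CN at 0° (8.2); H at 120° is eclipsed with tBu at 120° (10.5); CH2Cl at 240° is eclipsed with Et at 240° (14.5). Total 33.2 kJ/mol.
Et at 300° is staggered. CH3 at 0° is gauche with Et at 300° (4.5); CH3 at 0° is gauche with CN at 60° (2.5); CH2Cl at 240° is gauche with Et at 300° (5.1); CH2Cl at 240° is gauche with tBu at 180° (5.1). Total 17.2 kJ/mol.
The maximum (37.1 kJ/mol) occurs with Et at 0°.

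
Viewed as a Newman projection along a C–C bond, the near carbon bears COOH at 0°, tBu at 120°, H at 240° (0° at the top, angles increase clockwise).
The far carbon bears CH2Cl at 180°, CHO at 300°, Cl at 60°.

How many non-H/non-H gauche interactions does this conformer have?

Non-H gauche pairs: COOH(0°)/CHO(300°); COOH(0°)/Cl(60°); tBu(120°)/CH2Cl(180°); tBu(120°)/Cl(60°) — 4 interactions.

4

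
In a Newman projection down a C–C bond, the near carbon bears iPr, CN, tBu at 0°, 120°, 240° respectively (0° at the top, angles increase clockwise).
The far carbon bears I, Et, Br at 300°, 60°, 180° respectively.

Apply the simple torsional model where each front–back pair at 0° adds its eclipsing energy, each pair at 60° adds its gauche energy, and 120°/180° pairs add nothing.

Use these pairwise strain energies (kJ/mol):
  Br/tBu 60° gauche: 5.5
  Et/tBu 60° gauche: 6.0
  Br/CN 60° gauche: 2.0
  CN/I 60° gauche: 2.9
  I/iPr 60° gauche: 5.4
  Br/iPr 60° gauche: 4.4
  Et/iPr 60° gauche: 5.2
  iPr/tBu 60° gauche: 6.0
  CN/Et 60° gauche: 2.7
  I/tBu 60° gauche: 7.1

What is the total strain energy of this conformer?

27.9 kJ/mol

This conformer is staggered. iPr at 0° is gauche with I at 300° (5.4); iPr at 0° is gauche with Et at 60° (5.2); CN at 120° is gauche with Et at 60° (2.7); CN at 120° is gauche with Br at 180° (2.0); tBu at 240° is gauche with I at 300° (7.1); tBu at 240° is gauche with Br at 180° (5.5). Total 27.9 kJ/mol.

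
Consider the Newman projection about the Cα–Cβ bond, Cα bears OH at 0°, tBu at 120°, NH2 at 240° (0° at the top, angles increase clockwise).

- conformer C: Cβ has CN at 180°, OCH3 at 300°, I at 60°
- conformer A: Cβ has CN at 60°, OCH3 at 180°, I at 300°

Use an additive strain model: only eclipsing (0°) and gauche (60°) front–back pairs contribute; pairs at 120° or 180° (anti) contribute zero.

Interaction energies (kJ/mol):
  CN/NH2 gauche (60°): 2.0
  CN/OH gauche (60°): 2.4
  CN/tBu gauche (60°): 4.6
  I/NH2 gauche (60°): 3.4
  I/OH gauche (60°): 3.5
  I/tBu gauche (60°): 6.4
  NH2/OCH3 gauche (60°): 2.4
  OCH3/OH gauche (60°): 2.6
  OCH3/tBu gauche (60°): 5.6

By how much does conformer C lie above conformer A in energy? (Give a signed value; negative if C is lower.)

-0.4 kJ/mol

C (staggered): OH–OCH3 gauche, OH–I gauche, tBu–CN gauche, tBu–I gauche, NH2–CN gauche, NH2–OCH3 gauche; 2.6 + 3.5 + 4.6 + 6.4 + 2.0 + 2.4 = 21.5 kJ/mol.
A (staggered): OH–CN gauche, OH–I gauche, tBu–CN gauche, tBu–OCH3 gauche, NH2–OCH3 gauche, NH2–I gauche; 2.4 + 3.5 + 4.6 + 5.6 + 2.4 + 3.4 = 21.9 kJ/mol.
E(C) − E(A) = 21.5 − 21.9 = -0.4 kJ/mol.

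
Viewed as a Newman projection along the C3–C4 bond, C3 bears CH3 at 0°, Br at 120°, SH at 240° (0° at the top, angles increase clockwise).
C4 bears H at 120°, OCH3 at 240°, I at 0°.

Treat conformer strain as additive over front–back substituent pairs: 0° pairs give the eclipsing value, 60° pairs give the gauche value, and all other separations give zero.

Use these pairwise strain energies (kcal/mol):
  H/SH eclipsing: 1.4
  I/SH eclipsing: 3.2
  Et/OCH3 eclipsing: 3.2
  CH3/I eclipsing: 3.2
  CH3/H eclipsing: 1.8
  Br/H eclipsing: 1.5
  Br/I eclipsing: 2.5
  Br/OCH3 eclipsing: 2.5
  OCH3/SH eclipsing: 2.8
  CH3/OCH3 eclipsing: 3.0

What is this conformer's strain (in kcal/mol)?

7.5 kcal/mol

This conformer is eclipsed. CH3 at 0° is eclipsed with I at 0° (3.2); Br at 120° is eclipsed with H at 120° (1.5); SH at 240° is eclipsed with OCH3 at 240° (2.8). Total 7.5 kcal/mol.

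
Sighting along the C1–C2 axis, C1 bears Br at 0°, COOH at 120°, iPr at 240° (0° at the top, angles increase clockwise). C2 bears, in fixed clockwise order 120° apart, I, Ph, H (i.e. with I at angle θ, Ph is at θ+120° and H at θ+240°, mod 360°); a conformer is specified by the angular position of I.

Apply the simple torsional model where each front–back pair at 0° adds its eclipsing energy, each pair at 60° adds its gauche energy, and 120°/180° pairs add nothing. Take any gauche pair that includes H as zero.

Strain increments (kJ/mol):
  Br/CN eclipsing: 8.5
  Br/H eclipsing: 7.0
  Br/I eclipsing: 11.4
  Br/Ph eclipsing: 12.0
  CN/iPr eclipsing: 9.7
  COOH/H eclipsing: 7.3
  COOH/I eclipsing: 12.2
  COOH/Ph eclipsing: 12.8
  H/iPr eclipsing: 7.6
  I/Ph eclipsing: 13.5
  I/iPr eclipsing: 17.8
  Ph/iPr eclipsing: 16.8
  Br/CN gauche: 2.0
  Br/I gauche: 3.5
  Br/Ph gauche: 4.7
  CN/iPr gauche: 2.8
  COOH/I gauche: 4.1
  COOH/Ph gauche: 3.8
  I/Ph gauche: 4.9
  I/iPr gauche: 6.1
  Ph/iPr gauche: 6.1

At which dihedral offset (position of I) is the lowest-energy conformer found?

60°

I at 0° (eclipsed): Br–I eclipsed, COOH–Ph eclipsed, iPr–H eclipsed; 11.4 + 12.8 + 7.6 = 31.8 kJ/mol.
I at 60° (staggered): Br–I gauche, COOH–I gauche, COOH–Ph gauche, iPr–Ph gauche; 3.5 + 4.1 + 3.8 + 6.1 = 17.5 kJ/mol.
I at 120° (eclipsed): Br–H eclipsed, COOH–I eclipsed, iPr–Ph eclipsed; 7.0 + 12.2 + 16.8 = 36.0 kJ/mol.
I at 180° (staggered): Br–Ph gauche, COOH–I gauche, iPr–I gauche, iPr–Ph gauche; 4.7 + 4.1 + 6.1 + 6.1 = 21.0 kJ/mol.
I at 240° (eclipsed): Br–Ph eclipsed, COOH–H eclipsed, iPr–I eclipsed; 12.0 + 7.3 + 17.8 = 37.1 kJ/mol.
I at 300° (staggered): Br–I gauche, Br–Ph gauche, COOH–Ph gauche, iPr–I gauche; 3.5 + 4.7 + 3.8 + 6.1 = 18.1 kJ/mol.
The minimum (17.5 kJ/mol) occurs with I at 60°.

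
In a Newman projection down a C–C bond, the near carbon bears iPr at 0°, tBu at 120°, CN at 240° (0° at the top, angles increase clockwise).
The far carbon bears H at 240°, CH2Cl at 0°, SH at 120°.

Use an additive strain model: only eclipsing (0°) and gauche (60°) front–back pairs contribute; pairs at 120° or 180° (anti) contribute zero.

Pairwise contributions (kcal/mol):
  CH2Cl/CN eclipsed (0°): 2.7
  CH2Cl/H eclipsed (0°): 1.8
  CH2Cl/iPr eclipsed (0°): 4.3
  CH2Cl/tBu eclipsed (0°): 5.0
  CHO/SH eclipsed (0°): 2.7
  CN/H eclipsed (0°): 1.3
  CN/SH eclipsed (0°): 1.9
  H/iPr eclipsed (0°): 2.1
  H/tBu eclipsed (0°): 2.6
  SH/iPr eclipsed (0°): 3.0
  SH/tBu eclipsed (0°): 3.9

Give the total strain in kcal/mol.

This conformer (eclipsed): iPr(0°)/CH2Cl(0°) eclipsed 4.3; tBu(120°)/SH(120°) eclipsed 3.9; CN(240°)/H(240°) eclipsed 1.3 → 9.5 kcal/mol.

9.5 kcal/mol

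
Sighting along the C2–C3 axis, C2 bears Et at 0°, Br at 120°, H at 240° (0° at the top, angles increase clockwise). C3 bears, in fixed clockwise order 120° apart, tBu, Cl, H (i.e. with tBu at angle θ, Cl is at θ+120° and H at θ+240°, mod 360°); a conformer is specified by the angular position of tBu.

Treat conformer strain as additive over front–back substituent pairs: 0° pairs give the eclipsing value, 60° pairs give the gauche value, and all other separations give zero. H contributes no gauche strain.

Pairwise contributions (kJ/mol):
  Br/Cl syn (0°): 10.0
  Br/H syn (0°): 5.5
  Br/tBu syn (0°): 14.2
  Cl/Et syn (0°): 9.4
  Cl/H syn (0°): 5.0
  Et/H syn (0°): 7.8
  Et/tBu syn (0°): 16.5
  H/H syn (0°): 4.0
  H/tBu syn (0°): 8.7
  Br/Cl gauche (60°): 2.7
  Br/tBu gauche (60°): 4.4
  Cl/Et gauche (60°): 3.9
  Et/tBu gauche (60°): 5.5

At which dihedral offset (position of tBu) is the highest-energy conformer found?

0°

tBu at 0° is eclipsed. Et at 0° is eclipsed with tBu at 0° (16.5); Br at 120° is eclipsed with Cl at 120° (10.0); H at 240° is eclipsed with H at 240° (4.0). Total 30.5 kJ/mol.
tBu at 60° is staggered. Et at 0° is gauche with tBu at 60° (5.5); Br at 120° is gauche with tBu at 60° (4.4); Br at 120° is gauche with Cl at 180° (2.7). Total 12.6 kJ/mol.
tBu at 120° is eclipsed. Et at 0° is eclipsed with H at 0° (7.8); Br at 120° is eclipsed with tBu at 120° (14.2); H at 240° is eclipsed with Cl at 240° (5.0). Total 27.0 kJ/mol.
tBu at 180° is staggered. Et at 0° is gauche with Cl at 300° (3.9); Br at 120° is gauche with tBu at 180° (4.4). Total 8.3 kJ/mol.
tBu at 240° is eclipsed. Et at 0° is eclipsed with Cl at 0° (9.4); Br at 120° is eclipsed with H at 120° (5.5); H at 240° is eclipsed with tBu at 240° (8.7). Total 23.6 kJ/mol.
tBu at 300° is staggered. Et at 0° is gauche with tBu at 300° (5.5); Et at 0° is gauche with Cl at 60° (3.9); Br at 120° is gauche with Cl at 60° (2.7). Total 12.1 kJ/mol.
The maximum (30.5 kJ/mol) occurs with tBu at 0°.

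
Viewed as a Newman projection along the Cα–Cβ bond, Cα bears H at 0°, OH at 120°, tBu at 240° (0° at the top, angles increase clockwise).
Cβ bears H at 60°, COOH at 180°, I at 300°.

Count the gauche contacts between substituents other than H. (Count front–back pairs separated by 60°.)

3

Non-H gauche pairs: OH(120°)/COOH(180°); tBu(240°)/COOH(180°); tBu(240°)/I(300°) — 3 interactions.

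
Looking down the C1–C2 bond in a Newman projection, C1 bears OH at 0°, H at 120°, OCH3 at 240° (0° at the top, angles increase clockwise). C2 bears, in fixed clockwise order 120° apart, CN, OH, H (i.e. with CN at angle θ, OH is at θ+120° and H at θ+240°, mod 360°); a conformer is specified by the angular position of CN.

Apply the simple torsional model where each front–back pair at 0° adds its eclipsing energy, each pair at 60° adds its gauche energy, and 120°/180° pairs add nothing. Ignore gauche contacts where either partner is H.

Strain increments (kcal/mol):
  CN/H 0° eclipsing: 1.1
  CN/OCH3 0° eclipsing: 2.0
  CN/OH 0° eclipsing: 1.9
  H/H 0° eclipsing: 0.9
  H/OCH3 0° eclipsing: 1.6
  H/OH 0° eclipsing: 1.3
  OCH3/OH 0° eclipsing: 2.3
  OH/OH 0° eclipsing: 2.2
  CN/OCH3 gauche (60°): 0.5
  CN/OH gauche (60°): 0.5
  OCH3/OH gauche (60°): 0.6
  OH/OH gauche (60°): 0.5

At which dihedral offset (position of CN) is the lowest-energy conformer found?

CN at 0° is eclipsed. OH at 0° is eclipsed with CN at 0° (1.9); H at 120° is eclipsed with OH at 120° (1.3); OCH3 at 240° is eclipsed with H at 240° (1.6). Total 4.8 kcal/mol.
CN at 60° is staggered. OH at 0° is gauche with CN at 60° (0.5); OCH3 at 240° is gauche with OH at 180° (0.6). Total 1.1 kcal/mol.
CN at 120° is eclipsed. OH at 0° is eclipsed with H at 0° (1.3); H at 120° is eclipsed with CN at 120° (1.1); OCH3 at 240° is eclipsed with OH at 240° (2.3). Total 4.7 kcal/mol.
CN at 180° is staggered. OH at 0° is gauche with OH at 300° (0.5); OCH3 at 240° is gauche with CN at 180° (0.5); OCH3 at 240° is gauche with OH at 300° (0.6). Total 1.6 kcal/mol.
CN at 240° is eclipsed. OH at 0° is eclipsed with OH at 0° (2.2); H at 120° is eclipsed with H at 120° (0.9); OCH3 at 240° is eclipsed with CN at 240° (2.0). Total 5.1 kcal/mol.
CN at 300° is staggered. OH at 0° is gauche with CN at 300° (0.5); OH at 0° is gauche with OH at 60° (0.5); OCH3 at 240° is gauche with CN at 300° (0.5). Total 1.5 kcal/mol.
The minimum (1.1 kcal/mol) occurs with CN at 60°.

60°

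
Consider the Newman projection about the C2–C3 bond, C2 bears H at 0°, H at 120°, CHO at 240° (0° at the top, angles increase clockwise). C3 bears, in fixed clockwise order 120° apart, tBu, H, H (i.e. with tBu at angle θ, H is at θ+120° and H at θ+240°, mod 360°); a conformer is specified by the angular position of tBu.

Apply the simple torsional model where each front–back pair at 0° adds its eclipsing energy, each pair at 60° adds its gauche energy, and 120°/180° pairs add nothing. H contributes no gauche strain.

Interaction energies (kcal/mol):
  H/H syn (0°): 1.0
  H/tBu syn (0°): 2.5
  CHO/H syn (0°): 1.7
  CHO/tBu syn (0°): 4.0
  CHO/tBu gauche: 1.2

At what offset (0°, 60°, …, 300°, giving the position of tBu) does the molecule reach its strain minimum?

tBu at 0° (eclipsed): H(0°)/tBu(0°) eclipsed 2.5; H(120°)/H(120°) eclipsed 1.0; CHO(240°)/H(240°) eclipsed 1.7 → 5.2 kcal/mol.
tBu at 60° (staggered): no non-H gauche contacts → 0.0 kcal/mol.
tBu at 120° (eclipsed): H(0°)/H(0°) eclipsed 1.0; H(120°)/tBu(120°) eclipsed 2.5; CHO(240°)/H(240°) eclipsed 1.7 → 5.2 kcal/mol.
tBu at 180° (staggered): CHO(240°)/tBu(180°) gauche 1.2 → 1.2 kcal/mol.
tBu at 240° (eclipsed): H(0°)/H(0°) eclipsed 1.0; H(120°)/H(120°) eclipsed 1.0; CHO(240°)/tBu(240°) eclipsed 4.0 → 6.0 kcal/mol.
tBu at 300° (staggered): CHO(240°)/tBu(300°) gauche 1.2 → 1.2 kcal/mol.
The minimum (0.0 kcal/mol) occurs with tBu at 60°.

60°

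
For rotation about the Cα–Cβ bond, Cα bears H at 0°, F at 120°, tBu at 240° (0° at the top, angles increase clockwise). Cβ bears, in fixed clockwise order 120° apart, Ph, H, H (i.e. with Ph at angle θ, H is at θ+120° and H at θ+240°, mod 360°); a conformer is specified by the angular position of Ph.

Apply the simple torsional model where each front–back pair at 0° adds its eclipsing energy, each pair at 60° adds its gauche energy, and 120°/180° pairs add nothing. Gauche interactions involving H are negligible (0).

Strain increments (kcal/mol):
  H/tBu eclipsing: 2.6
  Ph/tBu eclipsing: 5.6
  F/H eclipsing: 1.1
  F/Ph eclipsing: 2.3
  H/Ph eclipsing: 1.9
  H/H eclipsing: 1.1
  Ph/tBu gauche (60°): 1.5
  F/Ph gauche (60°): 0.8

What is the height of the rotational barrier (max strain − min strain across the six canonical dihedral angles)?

Ph at 0° (eclipsed): H(0°)/Ph(0°) eclipsed 1.9; F(120°)/H(120°) eclipsed 1.1; tBu(240°)/H(240°) eclipsed 2.6 → 5.6 kcal/mol.
Ph at 60° (staggered): F(120°)/Ph(60°) gauche 0.8 → 0.8 kcal/mol.
Ph at 120° (eclipsed): H(0°)/H(0°) eclipsed 1.1; F(120°)/Ph(120°) eclipsed 2.3; tBu(240°)/H(240°) eclipsed 2.6 → 6.0 kcal/mol.
Ph at 180° (staggered): F(120°)/Ph(180°) gauche 0.8; tBu(240°)/Ph(180°) gauche 1.5 → 2.3 kcal/mol.
Ph at 240° (eclipsed): H(0°)/H(0°) eclipsed 1.1; F(120°)/H(120°) eclipsed 1.1; tBu(240°)/Ph(240°) eclipsed 5.6 → 7.8 kcal/mol.
Ph at 300° (staggered): tBu(240°)/Ph(300°) gauche 1.5 → 1.5 kcal/mol.
Max at 240° (7.8 kcal/mol), min at 60° (0.8 kcal/mol); barrier = 7.0 kcal/mol.

7.0 kcal/mol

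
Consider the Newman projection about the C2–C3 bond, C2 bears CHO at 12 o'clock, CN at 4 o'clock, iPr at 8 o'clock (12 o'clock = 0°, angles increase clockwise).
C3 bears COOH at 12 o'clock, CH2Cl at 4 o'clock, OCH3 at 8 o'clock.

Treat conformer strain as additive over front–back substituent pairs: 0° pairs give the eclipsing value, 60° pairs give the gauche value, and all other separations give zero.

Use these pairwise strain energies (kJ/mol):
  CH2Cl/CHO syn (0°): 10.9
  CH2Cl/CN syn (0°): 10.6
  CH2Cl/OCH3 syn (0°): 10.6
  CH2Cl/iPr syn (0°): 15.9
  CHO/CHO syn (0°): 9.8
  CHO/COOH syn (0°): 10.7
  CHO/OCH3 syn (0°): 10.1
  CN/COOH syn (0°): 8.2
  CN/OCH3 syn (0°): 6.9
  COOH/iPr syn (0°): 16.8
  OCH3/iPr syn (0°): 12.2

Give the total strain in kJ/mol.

33.5 kJ/mol

This conformer (eclipsed): CHO(0°)/COOH(0°) eclipsed 10.7; CN(120°)/CH2Cl(120°) eclipsed 10.6; iPr(240°)/OCH3(240°) eclipsed 12.2 → 33.5 kJ/mol.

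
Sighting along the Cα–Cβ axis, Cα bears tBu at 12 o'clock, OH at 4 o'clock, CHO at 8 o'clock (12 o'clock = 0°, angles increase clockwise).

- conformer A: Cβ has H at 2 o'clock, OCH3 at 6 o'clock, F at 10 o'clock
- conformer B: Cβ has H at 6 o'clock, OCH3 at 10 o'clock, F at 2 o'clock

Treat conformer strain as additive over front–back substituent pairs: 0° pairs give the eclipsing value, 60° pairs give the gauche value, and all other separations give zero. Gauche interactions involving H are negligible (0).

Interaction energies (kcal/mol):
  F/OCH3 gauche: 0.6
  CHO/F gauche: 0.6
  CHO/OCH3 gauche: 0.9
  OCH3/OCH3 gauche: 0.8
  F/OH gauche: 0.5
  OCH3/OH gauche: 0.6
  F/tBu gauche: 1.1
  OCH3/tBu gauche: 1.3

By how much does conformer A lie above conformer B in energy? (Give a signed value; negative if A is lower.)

A (staggered): tBu(0°)/F(300°) gauche 1.1; OH(120°)/OCH3(180°) gauche 0.6; CHO(240°)/OCH3(180°) gauche 0.9; CHO(240°)/F(300°) gauche 0.6 → 3.2 kcal/mol.
B (staggered): tBu(0°)/OCH3(300°) gauche 1.3; tBu(0°)/F(60°) gauche 1.1; OH(120°)/F(60°) gauche 0.5; CHO(240°)/OCH3(300°) gauche 0.9 → 3.8 kcal/mol.
E(A) − E(B) = 3.2 − 3.8 = -0.6 kcal/mol.

-0.6 kcal/mol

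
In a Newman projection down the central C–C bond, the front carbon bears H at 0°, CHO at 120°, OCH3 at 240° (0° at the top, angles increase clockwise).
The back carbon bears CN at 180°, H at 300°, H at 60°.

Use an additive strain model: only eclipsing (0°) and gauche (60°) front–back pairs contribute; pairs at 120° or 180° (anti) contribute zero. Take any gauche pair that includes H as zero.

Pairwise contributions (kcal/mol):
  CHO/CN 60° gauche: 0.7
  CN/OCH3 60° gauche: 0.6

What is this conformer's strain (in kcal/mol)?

1.3 kcal/mol

This conformer (staggered): CHO(120°)/CN(180°) gauche 0.7; OCH3(240°)/CN(180°) gauche 0.6 → 1.3 kcal/mol.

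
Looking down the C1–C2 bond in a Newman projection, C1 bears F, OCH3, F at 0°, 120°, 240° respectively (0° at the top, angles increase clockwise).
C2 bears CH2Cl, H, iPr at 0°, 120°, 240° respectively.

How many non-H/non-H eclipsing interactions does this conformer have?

2

Non-H eclipsing pairs: F(0°)/CH2Cl(0°); F(240°)/iPr(240°) — 2 interactions.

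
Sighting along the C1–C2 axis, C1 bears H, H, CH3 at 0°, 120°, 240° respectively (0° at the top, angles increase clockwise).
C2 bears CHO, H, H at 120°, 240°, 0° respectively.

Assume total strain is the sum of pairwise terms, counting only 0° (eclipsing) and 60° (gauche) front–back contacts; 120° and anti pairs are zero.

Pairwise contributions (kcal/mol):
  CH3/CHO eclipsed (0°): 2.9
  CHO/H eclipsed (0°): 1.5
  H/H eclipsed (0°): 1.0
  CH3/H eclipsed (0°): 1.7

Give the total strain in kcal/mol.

4.2 kcal/mol

This conformer (eclipsed): H–H eclipsed, H–CHO eclipsed, CH3–H eclipsed; 1.0 + 1.5 + 1.7 = 4.2 kcal/mol.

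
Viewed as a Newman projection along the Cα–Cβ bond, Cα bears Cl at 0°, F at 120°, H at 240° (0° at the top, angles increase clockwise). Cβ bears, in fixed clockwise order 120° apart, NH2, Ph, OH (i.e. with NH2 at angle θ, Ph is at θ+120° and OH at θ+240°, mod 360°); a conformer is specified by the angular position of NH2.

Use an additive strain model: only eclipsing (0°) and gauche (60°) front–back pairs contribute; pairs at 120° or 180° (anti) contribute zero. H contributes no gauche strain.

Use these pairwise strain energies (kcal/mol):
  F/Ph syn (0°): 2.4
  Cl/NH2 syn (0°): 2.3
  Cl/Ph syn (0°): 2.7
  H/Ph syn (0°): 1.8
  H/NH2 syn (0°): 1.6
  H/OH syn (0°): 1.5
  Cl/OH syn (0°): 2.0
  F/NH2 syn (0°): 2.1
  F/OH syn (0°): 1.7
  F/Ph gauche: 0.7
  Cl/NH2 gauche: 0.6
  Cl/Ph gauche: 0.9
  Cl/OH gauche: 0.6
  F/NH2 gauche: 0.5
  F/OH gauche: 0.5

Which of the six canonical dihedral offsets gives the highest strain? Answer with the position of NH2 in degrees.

0°

NH2 at 0° (eclipsed): Cl(0°)/NH2(0°) eclipsed 2.3; F(120°)/Ph(120°) eclipsed 2.4; H(240°)/OH(240°) eclipsed 1.5 → 6.2 kcal/mol.
NH2 at 60° (staggered): Cl(0°)/NH2(60°) gauche 0.6; Cl(0°)/OH(300°) gauche 0.6; F(120°)/NH2(60°) gauche 0.5; F(120°)/Ph(180°) gauche 0.7 → 2.4 kcal/mol.
NH2 at 120° (eclipsed): Cl(0°)/OH(0°) eclipsed 2.0; F(120°)/NH2(120°) eclipsed 2.1; H(240°)/Ph(240°) eclipsed 1.8 → 5.9 kcal/mol.
NH2 at 180° (staggered): Cl(0°)/Ph(300°) gauche 0.9; Cl(0°)/OH(60°) gauche 0.6; F(120°)/NH2(180°) gauche 0.5; F(120°)/OH(60°) gauche 0.5 → 2.5 kcal/mol.
NH2 at 240° (eclipsed): Cl(0°)/Ph(0°) eclipsed 2.7; F(120°)/OH(120°) eclipsed 1.7; H(240°)/NH2(240°) eclipsed 1.6 → 6.0 kcal/mol.
NH2 at 300° (staggered): Cl(0°)/NH2(300°) gauche 0.6; Cl(0°)/Ph(60°) gauche 0.9; F(120°)/Ph(60°) gauche 0.7; F(120°)/OH(180°) gauche 0.5 → 2.7 kcal/mol.
The maximum (6.2 kcal/mol) occurs with NH2 at 0°.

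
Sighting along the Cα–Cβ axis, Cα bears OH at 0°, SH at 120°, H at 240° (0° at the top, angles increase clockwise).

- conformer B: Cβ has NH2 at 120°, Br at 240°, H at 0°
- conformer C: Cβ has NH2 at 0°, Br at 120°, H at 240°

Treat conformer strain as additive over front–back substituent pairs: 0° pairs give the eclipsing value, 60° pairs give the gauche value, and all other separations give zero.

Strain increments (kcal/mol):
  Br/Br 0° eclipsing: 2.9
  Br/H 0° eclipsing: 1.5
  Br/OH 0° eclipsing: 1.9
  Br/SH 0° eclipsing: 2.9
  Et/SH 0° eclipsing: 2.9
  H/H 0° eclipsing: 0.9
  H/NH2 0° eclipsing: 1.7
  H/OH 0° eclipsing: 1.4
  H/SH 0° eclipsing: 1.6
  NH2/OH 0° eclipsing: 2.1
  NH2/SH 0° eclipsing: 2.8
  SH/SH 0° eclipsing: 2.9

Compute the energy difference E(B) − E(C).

-0.2 kcal/mol

B (eclipsed): OH(0°)/H(0°) eclipsed 1.4; SH(120°)/NH2(120°) eclipsed 2.8; H(240°)/Br(240°) eclipsed 1.5 → 5.7 kcal/mol.
C (eclipsed): OH(0°)/NH2(0°) eclipsed 2.1; SH(120°)/Br(120°) eclipsed 2.9; H(240°)/H(240°) eclipsed 0.9 → 5.9 kcal/mol.
E(B) − E(C) = 5.7 − 5.9 = -0.2 kcal/mol.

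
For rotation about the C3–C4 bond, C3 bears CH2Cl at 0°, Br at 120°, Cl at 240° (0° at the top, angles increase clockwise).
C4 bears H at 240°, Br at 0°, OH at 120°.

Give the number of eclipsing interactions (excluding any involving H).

2

Non-H eclipsing pairs: CH2Cl(0°)/Br(0°); Br(120°)/OH(120°) — 2 interactions.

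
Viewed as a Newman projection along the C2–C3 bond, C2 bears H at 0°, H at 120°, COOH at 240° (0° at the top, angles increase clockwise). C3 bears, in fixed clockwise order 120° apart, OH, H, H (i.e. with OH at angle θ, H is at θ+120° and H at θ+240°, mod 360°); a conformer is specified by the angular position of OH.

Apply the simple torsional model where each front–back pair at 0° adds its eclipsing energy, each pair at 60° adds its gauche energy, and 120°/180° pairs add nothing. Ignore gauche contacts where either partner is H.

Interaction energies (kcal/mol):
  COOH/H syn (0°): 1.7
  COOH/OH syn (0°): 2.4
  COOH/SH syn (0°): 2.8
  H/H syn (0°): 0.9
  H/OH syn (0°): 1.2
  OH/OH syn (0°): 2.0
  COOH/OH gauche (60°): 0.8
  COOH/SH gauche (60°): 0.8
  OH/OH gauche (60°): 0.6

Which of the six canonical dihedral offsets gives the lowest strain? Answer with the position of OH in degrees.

60°

OH at 0° (eclipsed): H–OH eclipsed, H–H eclipsed, COOH–H eclipsed; 1.2 + 0.9 + 1.7 = 3.8 kcal/mol.
OH at 60° (staggered): no non-H gauche contacts → 0.0 kcal/mol.
OH at 120° (eclipsed): H–H eclipsed, H–OH eclipsed, COOH–H eclipsed; 0.9 + 1.2 + 1.7 = 3.8 kcal/mol.
OH at 180° (staggered): COOH–OH gauche; 0.8 = 0.8 kcal/mol.
OH at 240° (eclipsed): H–H eclipsed, H–H eclipsed, COOH–OH eclipsed; 0.9 + 0.9 + 2.4 = 4.2 kcal/mol.
OH at 300° (staggered): COOH–OH gauche; 0.8 = 0.8 kcal/mol.
The minimum (0.0 kcal/mol) occurs with OH at 60°.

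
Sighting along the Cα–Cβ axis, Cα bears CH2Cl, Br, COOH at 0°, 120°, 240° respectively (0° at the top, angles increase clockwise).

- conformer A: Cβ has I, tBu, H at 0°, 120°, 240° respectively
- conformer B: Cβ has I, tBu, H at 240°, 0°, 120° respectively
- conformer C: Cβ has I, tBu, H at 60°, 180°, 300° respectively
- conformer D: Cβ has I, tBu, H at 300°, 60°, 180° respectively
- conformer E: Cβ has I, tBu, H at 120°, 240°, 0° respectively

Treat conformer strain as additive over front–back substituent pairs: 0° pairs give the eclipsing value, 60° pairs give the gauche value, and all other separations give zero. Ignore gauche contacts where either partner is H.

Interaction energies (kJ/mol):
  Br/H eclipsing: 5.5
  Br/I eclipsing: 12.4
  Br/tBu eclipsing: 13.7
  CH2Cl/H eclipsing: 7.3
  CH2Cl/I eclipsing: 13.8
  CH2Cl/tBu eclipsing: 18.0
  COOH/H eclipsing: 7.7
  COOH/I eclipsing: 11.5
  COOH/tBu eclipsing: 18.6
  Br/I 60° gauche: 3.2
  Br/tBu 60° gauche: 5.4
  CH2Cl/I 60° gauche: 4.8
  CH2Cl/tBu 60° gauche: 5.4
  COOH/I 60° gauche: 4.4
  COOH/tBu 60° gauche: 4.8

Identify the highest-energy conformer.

A (eclipsed): CH2Cl(0°)/I(0°) eclipsed 13.8; Br(120°)/tBu(120°) eclipsed 13.7; COOH(240°)/H(240°) eclipsed 7.7 → 35.2 kJ/mol.
B (eclipsed): CH2Cl(0°)/tBu(0°) eclipsed 18.0; Br(120°)/H(120°) eclipsed 5.5; COOH(240°)/I(240°) eclipsed 11.5 → 35.0 kJ/mol.
C (staggered): CH2Cl(0°)/I(60°) gauche 4.8; Br(120°)/I(60°) gauche 3.2; Br(120°)/tBu(180°) gauche 5.4; COOH(240°)/tBu(180°) gauche 4.8 → 18.2 kJ/mol.
D (staggered): CH2Cl(0°)/I(300°) gauche 4.8; CH2Cl(0°)/tBu(60°) gauche 5.4; Br(120°)/tBu(60°) gauche 5.4; COOH(240°)/I(300°) gauche 4.4 → 20.0 kJ/mol.
E (eclipsed): CH2Cl(0°)/H(0°) eclipsed 7.3; Br(120°)/I(120°) eclipsed 12.4; COOH(240°)/tBu(240°) eclipsed 18.6 → 38.3 kJ/mol.
E has the highest total (38.3 kJ/mol).

E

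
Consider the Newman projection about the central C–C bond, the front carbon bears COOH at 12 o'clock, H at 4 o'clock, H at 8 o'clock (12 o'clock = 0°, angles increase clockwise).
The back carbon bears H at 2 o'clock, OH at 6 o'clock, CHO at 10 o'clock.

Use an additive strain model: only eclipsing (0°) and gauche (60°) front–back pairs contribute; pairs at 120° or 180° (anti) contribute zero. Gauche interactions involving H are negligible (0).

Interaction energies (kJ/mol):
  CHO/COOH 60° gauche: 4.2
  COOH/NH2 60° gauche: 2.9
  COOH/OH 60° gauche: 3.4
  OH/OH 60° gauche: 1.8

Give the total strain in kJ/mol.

This conformer (staggered): COOH(0°)/CHO(300°) gauche 4.2 → 4.2 kJ/mol.

4.2 kJ/mol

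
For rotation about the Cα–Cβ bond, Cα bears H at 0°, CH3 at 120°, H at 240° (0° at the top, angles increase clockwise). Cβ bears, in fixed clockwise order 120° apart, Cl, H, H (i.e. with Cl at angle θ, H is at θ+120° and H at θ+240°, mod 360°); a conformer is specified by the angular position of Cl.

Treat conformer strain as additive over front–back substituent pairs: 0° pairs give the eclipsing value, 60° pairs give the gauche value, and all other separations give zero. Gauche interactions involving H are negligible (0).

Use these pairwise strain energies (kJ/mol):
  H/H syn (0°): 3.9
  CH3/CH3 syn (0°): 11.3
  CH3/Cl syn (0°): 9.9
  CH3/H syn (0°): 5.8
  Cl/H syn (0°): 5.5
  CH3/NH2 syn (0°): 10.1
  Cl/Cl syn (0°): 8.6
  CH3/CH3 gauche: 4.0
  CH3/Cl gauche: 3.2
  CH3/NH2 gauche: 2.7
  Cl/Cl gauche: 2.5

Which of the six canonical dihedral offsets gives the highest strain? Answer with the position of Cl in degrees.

120°

Cl at 0° (eclipsed): H–Cl eclipsed, CH3–H eclipsed, H–H eclipsed; 5.5 + 5.8 + 3.9 = 15.2 kJ/mol.
Cl at 60° (staggered): CH3–Cl gauche; 3.2 = 3.2 kJ/mol.
Cl at 120° (eclipsed): H–H eclipsed, CH3–Cl eclipsed, H–H eclipsed; 3.9 + 9.9 + 3.9 = 17.7 kJ/mol.
Cl at 180° (staggered): CH3–Cl gauche; 3.2 = 3.2 kJ/mol.
Cl at 240° (eclipsed): H–H eclipsed, CH3–H eclipsed, H–Cl eclipsed; 3.9 + 5.8 + 5.5 = 15.2 kJ/mol.
Cl at 300° (staggered): no non-H gauche contacts → 0.0 kJ/mol.
The maximum (17.7 kJ/mol) occurs with Cl at 120°.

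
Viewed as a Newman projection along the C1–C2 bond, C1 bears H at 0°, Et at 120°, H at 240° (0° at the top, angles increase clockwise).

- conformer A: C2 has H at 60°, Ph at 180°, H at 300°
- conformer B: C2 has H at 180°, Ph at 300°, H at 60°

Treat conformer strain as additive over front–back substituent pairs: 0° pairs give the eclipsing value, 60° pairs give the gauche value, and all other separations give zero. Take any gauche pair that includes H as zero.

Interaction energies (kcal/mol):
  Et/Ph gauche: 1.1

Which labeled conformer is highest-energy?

A (staggered): Et–Ph gauche; 1.1 = 1.1 kcal/mol.
B (staggered): no non-H gauche contacts → 0.0 kcal/mol.
A has the highest total (1.1 kcal/mol).

A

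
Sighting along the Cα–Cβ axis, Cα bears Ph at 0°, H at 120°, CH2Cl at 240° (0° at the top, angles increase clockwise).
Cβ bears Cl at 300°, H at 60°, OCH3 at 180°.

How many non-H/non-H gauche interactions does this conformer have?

3

Non-H gauche pairs: Ph(0°)/Cl(300°); CH2Cl(240°)/Cl(300°); CH2Cl(240°)/OCH3(180°) — 3 interactions.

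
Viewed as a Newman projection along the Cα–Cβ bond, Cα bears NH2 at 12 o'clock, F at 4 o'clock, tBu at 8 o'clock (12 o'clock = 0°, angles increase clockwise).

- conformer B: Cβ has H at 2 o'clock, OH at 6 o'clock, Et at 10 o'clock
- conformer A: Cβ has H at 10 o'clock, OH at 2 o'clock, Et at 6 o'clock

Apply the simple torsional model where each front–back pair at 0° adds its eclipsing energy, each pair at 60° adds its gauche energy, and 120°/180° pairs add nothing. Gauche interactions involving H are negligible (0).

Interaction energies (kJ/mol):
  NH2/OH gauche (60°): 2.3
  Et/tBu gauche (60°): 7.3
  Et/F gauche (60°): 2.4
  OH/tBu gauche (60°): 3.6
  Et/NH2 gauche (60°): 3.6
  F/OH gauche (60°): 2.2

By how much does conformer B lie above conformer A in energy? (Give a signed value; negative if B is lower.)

B (staggered): NH2–Et gauche, F–OH gauche, tBu–OH gauche, tBu–Et gauche; 3.6 + 2.2 + 3.6 + 7.3 = 16.7 kJ/mol.
A (staggered): NH2–OH gauche, F–OH gauche, F–Et gauche, tBu–Et gauche; 2.3 + 2.2 + 2.4 + 7.3 = 14.2 kJ/mol.
E(B) − E(A) = 16.7 − 14.2 = +2.5 kJ/mol.

+2.5 kJ/mol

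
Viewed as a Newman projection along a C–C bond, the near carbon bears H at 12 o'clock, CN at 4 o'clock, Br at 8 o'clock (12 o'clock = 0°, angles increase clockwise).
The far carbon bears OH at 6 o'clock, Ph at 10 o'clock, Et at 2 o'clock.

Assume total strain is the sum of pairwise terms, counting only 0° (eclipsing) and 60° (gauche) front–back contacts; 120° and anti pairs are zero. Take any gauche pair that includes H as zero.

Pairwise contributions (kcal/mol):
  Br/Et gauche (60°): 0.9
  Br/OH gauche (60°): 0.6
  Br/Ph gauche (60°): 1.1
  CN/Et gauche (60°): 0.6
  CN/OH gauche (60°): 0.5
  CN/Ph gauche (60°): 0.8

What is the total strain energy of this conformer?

2.8 kcal/mol

This conformer (staggered): CN(120°)/OH(180°) gauche 0.5; CN(120°)/Et(60°) gauche 0.6; Br(240°)/OH(180°) gauche 0.6; Br(240°)/Ph(300°) gauche 1.1 → 2.8 kcal/mol.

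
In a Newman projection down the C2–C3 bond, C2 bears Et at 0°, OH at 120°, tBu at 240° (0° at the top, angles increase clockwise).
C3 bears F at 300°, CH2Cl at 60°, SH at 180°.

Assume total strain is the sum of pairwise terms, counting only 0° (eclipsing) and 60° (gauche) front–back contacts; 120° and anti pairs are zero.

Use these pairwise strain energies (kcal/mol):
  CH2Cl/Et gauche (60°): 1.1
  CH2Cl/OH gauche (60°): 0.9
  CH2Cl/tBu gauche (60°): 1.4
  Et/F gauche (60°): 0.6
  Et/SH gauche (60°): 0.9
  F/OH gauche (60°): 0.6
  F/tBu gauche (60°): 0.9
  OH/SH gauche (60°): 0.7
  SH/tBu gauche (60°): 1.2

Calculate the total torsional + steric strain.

5.4 kcal/mol

This conformer (staggered): Et–F gauche, Et–CH2Cl gauche, OH–CH2Cl gauche, OH–SH gauche, tBu–F gauche, tBu–SH gauche; 0.6 + 1.1 + 0.9 + 0.7 + 0.9 + 1.2 = 5.4 kcal/mol.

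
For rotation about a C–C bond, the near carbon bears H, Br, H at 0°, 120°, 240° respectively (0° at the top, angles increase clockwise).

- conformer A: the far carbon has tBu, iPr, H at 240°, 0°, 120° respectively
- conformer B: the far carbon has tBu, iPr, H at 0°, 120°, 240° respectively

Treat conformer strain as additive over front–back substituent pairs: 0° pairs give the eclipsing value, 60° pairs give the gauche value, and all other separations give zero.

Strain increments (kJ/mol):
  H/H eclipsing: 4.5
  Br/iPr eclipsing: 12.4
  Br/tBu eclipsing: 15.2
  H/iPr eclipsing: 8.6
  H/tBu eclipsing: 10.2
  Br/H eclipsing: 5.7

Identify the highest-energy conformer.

B

A is eclipsed. H at 0° is eclipsed with iPr at 0° (8.6); Br at 120° is eclipsed with H at 120° (5.7); H at 240° is eclipsed with tBu at 240° (10.2). Total 24.5 kJ/mol.
B is eclipsed. H at 0° is eclipsed with tBu at 0° (10.2); Br at 120° is eclipsed with iPr at 120° (12.4); H at 240° is eclipsed with H at 240° (4.5). Total 27.1 kJ/mol.
B has the highest total (27.1 kJ/mol).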